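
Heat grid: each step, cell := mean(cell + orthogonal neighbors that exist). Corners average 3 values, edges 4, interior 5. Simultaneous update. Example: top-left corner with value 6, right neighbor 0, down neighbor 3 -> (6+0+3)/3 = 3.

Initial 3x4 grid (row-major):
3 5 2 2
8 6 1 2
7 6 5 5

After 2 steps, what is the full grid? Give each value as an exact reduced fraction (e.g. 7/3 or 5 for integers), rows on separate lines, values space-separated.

Answer: 46/9 511/120 117/40 7/3
353/60 122/25 353/100 117/40
19/3 449/80 349/80 43/12

Derivation:
After step 1:
  16/3 4 5/2 2
  6 26/5 16/5 5/2
  7 6 17/4 4
After step 2:
  46/9 511/120 117/40 7/3
  353/60 122/25 353/100 117/40
  19/3 449/80 349/80 43/12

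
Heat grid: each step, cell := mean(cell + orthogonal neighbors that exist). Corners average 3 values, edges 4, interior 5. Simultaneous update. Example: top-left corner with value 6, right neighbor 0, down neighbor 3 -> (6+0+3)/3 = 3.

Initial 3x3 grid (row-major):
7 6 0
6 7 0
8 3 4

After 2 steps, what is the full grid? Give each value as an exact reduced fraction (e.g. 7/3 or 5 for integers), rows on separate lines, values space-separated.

After step 1:
  19/3 5 2
  7 22/5 11/4
  17/3 11/2 7/3
After step 2:
  55/9 133/30 13/4
  117/20 493/100 689/240
  109/18 179/40 127/36

Answer: 55/9 133/30 13/4
117/20 493/100 689/240
109/18 179/40 127/36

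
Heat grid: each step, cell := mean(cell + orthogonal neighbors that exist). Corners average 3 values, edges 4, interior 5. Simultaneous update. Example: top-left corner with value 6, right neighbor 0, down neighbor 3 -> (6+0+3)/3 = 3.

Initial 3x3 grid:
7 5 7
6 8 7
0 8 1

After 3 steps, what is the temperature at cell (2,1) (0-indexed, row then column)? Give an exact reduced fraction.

Answer: 25027/4800

Derivation:
Step 1: cell (2,1) = 17/4
Step 2: cell (2,1) = 421/80
Step 3: cell (2,1) = 25027/4800
Full grid after step 3:
  121/20 88231/14400 6769/1080
  79781/14400 2192/375 83531/14400
  5639/1080 25027/4800 2957/540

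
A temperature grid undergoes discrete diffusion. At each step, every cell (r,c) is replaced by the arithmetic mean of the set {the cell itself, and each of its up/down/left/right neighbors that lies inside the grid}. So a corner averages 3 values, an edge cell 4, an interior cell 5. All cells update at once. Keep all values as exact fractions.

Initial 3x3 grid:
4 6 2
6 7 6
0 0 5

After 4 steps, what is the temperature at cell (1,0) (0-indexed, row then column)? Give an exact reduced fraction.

Answer: 715711/172800

Derivation:
Step 1: cell (1,0) = 17/4
Step 2: cell (1,0) = 199/48
Step 3: cell (1,0) = 11813/2880
Step 4: cell (1,0) = 715711/172800
Full grid after step 4:
  29057/6480 88429/19200 120313/25920
  715711/172800 76483/18000 188509/43200
  32681/8640 167459/43200 6523/1620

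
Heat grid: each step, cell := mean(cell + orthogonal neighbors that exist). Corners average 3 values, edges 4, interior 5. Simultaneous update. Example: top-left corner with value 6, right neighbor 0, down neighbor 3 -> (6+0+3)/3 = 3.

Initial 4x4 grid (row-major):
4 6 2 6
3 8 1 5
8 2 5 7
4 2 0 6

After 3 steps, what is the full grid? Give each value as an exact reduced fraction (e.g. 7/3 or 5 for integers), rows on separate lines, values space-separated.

After step 1:
  13/3 5 15/4 13/3
  23/4 4 21/5 19/4
  17/4 5 3 23/4
  14/3 2 13/4 13/3
After step 2:
  181/36 205/48 1037/240 77/18
  55/12 479/100 197/50 571/120
  59/12 73/20 106/25 107/24
  131/36 179/48 151/48 40/9
After step 3:
  1999/432 33137/7200 30257/7200 9617/2160
  8693/1800 25481/6000 26459/6000 15691/3600
  1511/360 25591/6000 23321/6000 16111/3600
  1769/432 5099/1440 28007/7200 1735/432

Answer: 1999/432 33137/7200 30257/7200 9617/2160
8693/1800 25481/6000 26459/6000 15691/3600
1511/360 25591/6000 23321/6000 16111/3600
1769/432 5099/1440 28007/7200 1735/432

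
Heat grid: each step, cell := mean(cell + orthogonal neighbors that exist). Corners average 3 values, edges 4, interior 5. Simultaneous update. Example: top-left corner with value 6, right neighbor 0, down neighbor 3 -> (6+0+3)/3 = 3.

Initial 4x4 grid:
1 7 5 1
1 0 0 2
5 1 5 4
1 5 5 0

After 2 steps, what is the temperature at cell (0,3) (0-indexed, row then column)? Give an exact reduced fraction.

Answer: 23/9

Derivation:
Step 1: cell (0,3) = 8/3
Step 2: cell (0,3) = 23/9
Full grid after step 2:
  8/3 113/40 347/120 23/9
  171/80 62/25 61/25 287/120
  637/240 13/5 151/50 21/8
  26/9 817/240 51/16 19/6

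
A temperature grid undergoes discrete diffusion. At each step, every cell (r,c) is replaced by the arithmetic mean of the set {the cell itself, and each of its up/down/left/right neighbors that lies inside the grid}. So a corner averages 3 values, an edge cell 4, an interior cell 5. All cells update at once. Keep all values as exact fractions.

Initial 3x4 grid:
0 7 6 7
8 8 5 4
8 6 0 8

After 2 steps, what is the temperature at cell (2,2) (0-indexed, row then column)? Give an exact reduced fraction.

Answer: 377/80

Derivation:
Step 1: cell (2,2) = 19/4
Step 2: cell (2,2) = 377/80
Full grid after step 2:
  65/12 233/40 653/120 215/36
  377/60 563/100 142/25 76/15
  113/18 1463/240 377/80 59/12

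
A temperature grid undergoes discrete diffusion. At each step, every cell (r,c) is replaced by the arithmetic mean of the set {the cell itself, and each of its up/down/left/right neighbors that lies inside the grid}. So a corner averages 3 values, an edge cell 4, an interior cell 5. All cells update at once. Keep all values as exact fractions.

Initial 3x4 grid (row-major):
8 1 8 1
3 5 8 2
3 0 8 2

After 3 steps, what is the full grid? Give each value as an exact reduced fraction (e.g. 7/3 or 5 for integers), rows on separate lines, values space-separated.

After step 1:
  4 11/2 9/2 11/3
  19/4 17/5 31/5 13/4
  2 4 9/2 4
After step 2:
  19/4 87/20 149/30 137/36
  283/80 477/100 437/100 1027/240
  43/12 139/40 187/40 47/12
After step 3:
  337/80 5651/1200 15743/3600 9397/2160
  19969/4800 8201/2000 27673/6000 58937/14400
  2543/720 4951/1200 4931/1200 3089/720

Answer: 337/80 5651/1200 15743/3600 9397/2160
19969/4800 8201/2000 27673/6000 58937/14400
2543/720 4951/1200 4931/1200 3089/720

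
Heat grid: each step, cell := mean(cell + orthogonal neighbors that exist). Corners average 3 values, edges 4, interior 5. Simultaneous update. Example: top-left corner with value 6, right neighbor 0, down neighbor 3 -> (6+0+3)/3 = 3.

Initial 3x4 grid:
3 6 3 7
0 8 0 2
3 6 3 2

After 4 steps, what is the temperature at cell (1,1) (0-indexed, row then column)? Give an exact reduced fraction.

Step 1: cell (1,1) = 4
Step 2: cell (1,1) = 207/50
Step 3: cell (1,1) = 7417/2000
Step 4: cell (1,1) = 37679/10000
Full grid after step 4:
  83069/21600 17093/4500 67057/18000 50221/14400
  535391/144000 37679/10000 1254769/360000 2873801/864000
  20111/5400 257863/72000 732809/216000 405739/129600

Answer: 37679/10000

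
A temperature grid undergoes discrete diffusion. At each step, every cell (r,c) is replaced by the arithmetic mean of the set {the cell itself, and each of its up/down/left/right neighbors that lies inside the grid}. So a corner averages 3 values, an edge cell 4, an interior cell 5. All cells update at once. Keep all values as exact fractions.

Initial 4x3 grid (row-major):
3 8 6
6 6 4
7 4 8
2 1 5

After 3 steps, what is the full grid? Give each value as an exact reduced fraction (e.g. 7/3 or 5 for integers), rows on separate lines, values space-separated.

Answer: 3019/540 82511/14400 1043/180
38383/7200 32659/6000 13511/2400
33353/7200 4879/1000 36103/7200
8957/2160 1681/400 9817/2160

Derivation:
After step 1:
  17/3 23/4 6
  11/2 28/5 6
  19/4 26/5 21/4
  10/3 3 14/3
After step 2:
  203/36 1381/240 71/12
  1291/240 561/100 457/80
  1127/240 119/25 1267/240
  133/36 81/20 155/36
After step 3:
  3019/540 82511/14400 1043/180
  38383/7200 32659/6000 13511/2400
  33353/7200 4879/1000 36103/7200
  8957/2160 1681/400 9817/2160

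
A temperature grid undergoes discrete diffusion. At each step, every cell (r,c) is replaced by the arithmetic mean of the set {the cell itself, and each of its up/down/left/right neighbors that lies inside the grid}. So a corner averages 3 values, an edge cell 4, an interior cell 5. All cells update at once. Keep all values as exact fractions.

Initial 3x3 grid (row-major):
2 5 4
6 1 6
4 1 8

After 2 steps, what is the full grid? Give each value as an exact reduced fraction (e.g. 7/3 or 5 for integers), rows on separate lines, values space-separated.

After step 1:
  13/3 3 5
  13/4 19/5 19/4
  11/3 7/2 5
After step 2:
  127/36 121/30 17/4
  301/80 183/50 371/80
  125/36 479/120 53/12

Answer: 127/36 121/30 17/4
301/80 183/50 371/80
125/36 479/120 53/12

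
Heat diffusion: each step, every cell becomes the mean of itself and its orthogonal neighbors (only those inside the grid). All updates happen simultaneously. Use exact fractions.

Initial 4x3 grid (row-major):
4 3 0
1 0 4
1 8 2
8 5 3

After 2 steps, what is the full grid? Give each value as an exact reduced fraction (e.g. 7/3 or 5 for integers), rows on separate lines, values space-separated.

After step 1:
  8/3 7/4 7/3
  3/2 16/5 3/2
  9/2 16/5 17/4
  14/3 6 10/3
After step 2:
  71/36 199/80 67/36
  89/30 223/100 677/240
  52/15 423/100 737/240
  91/18 43/10 163/36

Answer: 71/36 199/80 67/36
89/30 223/100 677/240
52/15 423/100 737/240
91/18 43/10 163/36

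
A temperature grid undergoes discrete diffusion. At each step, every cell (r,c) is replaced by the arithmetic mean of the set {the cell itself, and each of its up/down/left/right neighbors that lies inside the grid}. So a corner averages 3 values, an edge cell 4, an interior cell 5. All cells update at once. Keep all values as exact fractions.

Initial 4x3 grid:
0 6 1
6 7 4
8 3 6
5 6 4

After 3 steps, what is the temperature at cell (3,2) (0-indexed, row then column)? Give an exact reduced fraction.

Step 1: cell (3,2) = 16/3
Step 2: cell (3,2) = 169/36
Step 3: cell (3,2) = 2197/432
Full grid after step 3:
  3199/720 30817/7200 8917/2160
  11939/2400 7039/1500 32767/7200
  38327/7200 3947/750 34577/7200
  2413/432 37387/7200 2197/432

Answer: 2197/432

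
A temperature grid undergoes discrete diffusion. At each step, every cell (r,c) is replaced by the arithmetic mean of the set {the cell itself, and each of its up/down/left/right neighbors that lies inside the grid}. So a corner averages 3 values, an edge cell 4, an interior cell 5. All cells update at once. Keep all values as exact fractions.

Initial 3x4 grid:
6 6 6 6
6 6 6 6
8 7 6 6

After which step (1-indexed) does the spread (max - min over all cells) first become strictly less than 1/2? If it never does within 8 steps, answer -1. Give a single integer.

Answer: 4

Derivation:
Step 1: max=7, min=6, spread=1
Step 2: max=27/4, min=6, spread=3/4
Step 3: max=263/40, min=6, spread=23/40
Step 4: max=46663/7200, min=10847/1800, spread=131/288
  -> spread < 1/2 first at step 4
Step 5: max=2770597/432000, min=654053/108000, spread=30877/86400
Step 6: max=55022501/8640000, min=2190199/360000, spread=98309/345600
Step 7: max=9851993477/1555200000, min=296872811/48600000, spread=14082541/62208000
Step 8: max=588825822143/93312000000, min=8935760137/1458000000, spread=135497387/746496000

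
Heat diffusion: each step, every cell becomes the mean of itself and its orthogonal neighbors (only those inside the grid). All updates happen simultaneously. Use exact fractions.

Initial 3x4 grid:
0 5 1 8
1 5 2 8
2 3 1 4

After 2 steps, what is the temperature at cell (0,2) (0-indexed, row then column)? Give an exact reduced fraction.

Step 1: cell (0,2) = 4
Step 2: cell (0,2) = 949/240
Full grid after step 2:
  9/4 239/80 949/240 91/18
  23/10 141/50 93/25 189/40
  9/4 209/80 779/240 37/9

Answer: 949/240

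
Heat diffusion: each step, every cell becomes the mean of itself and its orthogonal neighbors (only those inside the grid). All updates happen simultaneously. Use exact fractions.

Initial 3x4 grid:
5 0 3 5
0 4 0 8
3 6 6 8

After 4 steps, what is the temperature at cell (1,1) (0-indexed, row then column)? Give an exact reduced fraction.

Step 1: cell (1,1) = 2
Step 2: cell (1,1) = 339/100
Step 3: cell (1,1) = 18421/6000
Step 4: cell (1,1) = 622837/180000
Full grid after step 4:
  44833/16200 318797/108000 408307/108000 548299/129600
  629929/216000 622837/180000 1458899/360000 4137271/864000
  73519/21600 268823/72000 999989/216000 649249/129600

Answer: 622837/180000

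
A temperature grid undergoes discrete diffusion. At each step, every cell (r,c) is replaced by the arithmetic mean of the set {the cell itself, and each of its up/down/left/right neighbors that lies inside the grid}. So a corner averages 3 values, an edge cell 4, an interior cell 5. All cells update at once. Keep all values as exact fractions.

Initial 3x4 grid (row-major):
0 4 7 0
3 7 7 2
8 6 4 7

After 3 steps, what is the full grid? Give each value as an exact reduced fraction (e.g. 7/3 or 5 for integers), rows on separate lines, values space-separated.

Answer: 4477/1080 15769/3600 1307/300 371/90
3787/800 9903/2000 29159/6000 16069/3600
11359/2160 39613/7200 38093/7200 10409/2160

Derivation:
After step 1:
  7/3 9/2 9/2 3
  9/2 27/5 27/5 4
  17/3 25/4 6 13/3
After step 2:
  34/9 251/60 87/20 23/6
  179/40 521/100 253/50 251/60
  197/36 1399/240 1319/240 43/9
After step 3:
  4477/1080 15769/3600 1307/300 371/90
  3787/800 9903/2000 29159/6000 16069/3600
  11359/2160 39613/7200 38093/7200 10409/2160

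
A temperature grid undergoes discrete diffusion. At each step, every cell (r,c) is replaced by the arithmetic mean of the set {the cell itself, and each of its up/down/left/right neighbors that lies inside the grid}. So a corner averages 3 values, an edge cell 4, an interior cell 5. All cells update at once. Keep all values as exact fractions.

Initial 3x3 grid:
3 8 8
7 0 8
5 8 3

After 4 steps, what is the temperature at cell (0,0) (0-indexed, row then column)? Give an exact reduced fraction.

Step 1: cell (0,0) = 6
Step 2: cell (0,0) = 29/6
Step 3: cell (0,0) = 223/40
Step 4: cell (0,0) = 114979/21600
Full grid after step 4:
  114979/21600 1644811/288000 40793/7200
  4693933/864000 213469/40000 4979933/864000
  669449/129600 197617/36000 702649/129600

Answer: 114979/21600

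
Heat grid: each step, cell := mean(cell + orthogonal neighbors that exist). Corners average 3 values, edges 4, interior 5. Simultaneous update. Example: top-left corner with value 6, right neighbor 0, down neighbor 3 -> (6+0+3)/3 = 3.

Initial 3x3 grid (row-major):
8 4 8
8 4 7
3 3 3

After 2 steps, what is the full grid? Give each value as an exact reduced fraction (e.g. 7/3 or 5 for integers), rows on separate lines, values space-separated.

After step 1:
  20/3 6 19/3
  23/4 26/5 11/2
  14/3 13/4 13/3
After step 2:
  221/36 121/20 107/18
  1337/240 257/50 641/120
  41/9 349/80 157/36

Answer: 221/36 121/20 107/18
1337/240 257/50 641/120
41/9 349/80 157/36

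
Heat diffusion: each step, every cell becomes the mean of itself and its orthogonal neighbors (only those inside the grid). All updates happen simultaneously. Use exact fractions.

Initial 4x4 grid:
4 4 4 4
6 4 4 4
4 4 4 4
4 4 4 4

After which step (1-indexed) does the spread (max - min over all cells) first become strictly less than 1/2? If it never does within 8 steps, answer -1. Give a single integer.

Step 1: max=14/3, min=4, spread=2/3
Step 2: max=271/60, min=4, spread=31/60
Step 3: max=2371/540, min=4, spread=211/540
  -> spread < 1/2 first at step 3
Step 4: max=232843/54000, min=4, spread=16843/54000
Step 5: max=2082643/486000, min=18079/4500, spread=130111/486000
Step 6: max=61962367/14580000, min=1087159/270000, spread=3255781/14580000
Step 7: max=1849953691/437400000, min=1091107/270000, spread=82360351/437400000
Step 8: max=55239316891/13122000000, min=196906441/48600000, spread=2074577821/13122000000

Answer: 3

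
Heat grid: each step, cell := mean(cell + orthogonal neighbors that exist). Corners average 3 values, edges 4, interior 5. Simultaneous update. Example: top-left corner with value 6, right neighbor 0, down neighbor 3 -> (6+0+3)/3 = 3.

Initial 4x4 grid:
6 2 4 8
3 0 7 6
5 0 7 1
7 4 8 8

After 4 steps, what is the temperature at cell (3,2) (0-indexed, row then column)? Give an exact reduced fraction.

Answer: 551363/108000

Derivation:
Step 1: cell (3,2) = 27/4
Step 2: cell (3,2) = 653/120
Step 3: cell (3,2) = 19253/3600
Step 4: cell (3,2) = 551363/108000
Full grid after step 4:
  115787/32400 838429/216000 109597/24000 108641/21600
  786109/216000 356753/90000 275299/60000 10261/2000
  871997/216000 767483/180000 439097/90000 283699/54000
  283577/64800 507031/108000 551363/108000 176603/32400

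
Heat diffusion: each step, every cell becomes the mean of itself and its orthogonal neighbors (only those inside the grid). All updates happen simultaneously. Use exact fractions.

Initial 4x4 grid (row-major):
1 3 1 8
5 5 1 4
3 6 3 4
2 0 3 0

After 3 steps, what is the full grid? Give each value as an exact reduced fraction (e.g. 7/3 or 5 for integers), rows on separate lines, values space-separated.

Answer: 157/48 7589/2400 25007/7200 7703/2160
1951/600 6841/2000 3913/1200 12781/3600
5887/1800 17989/6000 18599/6000 10513/3600
5959/2160 20053/7200 17621/7200 5669/2160

Derivation:
After step 1:
  3 5/2 13/4 13/3
  7/2 4 14/5 17/4
  4 17/5 17/5 11/4
  5/3 11/4 3/2 7/3
After step 2:
  3 51/16 773/240 71/18
  29/8 81/25 177/50 53/15
  377/120 351/100 277/100 191/60
  101/36 559/240 599/240 79/36
After step 3:
  157/48 7589/2400 25007/7200 7703/2160
  1951/600 6841/2000 3913/1200 12781/3600
  5887/1800 17989/6000 18599/6000 10513/3600
  5959/2160 20053/7200 17621/7200 5669/2160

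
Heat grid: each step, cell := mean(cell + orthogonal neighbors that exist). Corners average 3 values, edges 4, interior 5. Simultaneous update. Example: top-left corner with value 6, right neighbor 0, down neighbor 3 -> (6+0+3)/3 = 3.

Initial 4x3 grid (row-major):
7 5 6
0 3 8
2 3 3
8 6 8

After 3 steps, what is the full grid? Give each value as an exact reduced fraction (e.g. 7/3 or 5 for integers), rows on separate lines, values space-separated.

After step 1:
  4 21/4 19/3
  3 19/5 5
  13/4 17/5 11/2
  16/3 25/4 17/3
After step 2:
  49/12 1163/240 199/36
  281/80 409/100 619/120
  899/240 111/25 587/120
  89/18 413/80 209/36
After step 3:
  1493/360 66769/14400 11183/2160
  9259/2400 3307/750 17701/3600
  29957/7200 2233/500 9133/1800
  4987/1080 8141/1600 11419/2160

Answer: 1493/360 66769/14400 11183/2160
9259/2400 3307/750 17701/3600
29957/7200 2233/500 9133/1800
4987/1080 8141/1600 11419/2160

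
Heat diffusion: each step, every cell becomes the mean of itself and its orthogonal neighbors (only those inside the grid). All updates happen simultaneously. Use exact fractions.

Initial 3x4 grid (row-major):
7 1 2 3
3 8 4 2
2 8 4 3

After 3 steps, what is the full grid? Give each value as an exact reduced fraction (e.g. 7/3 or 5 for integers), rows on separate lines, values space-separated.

After step 1:
  11/3 9/2 5/2 7/3
  5 24/5 4 3
  13/3 11/2 19/4 3
After step 2:
  79/18 58/15 10/3 47/18
  89/20 119/25 381/100 37/12
  89/18 1163/240 69/16 43/12
After step 3:
  2287/540 7357/1800 12259/3600 325/108
  5563/1200 8693/2000 23159/6000 11779/3600
  10253/2160 33953/7200 9931/2400 527/144

Answer: 2287/540 7357/1800 12259/3600 325/108
5563/1200 8693/2000 23159/6000 11779/3600
10253/2160 33953/7200 9931/2400 527/144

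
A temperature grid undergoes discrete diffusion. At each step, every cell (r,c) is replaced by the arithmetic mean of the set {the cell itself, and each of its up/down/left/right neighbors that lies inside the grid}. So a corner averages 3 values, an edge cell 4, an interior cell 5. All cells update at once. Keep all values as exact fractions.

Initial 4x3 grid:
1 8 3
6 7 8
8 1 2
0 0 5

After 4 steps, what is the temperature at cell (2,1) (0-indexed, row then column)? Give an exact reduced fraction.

Step 1: cell (2,1) = 18/5
Step 2: cell (2,1) = 377/100
Step 3: cell (2,1) = 7551/2000
Step 4: cell (2,1) = 28939/7500
Full grid after step 4:
  72983/14400 4491173/864000 669097/129600
  337319/72000 1694797/360000 514291/108000
  830317/216000 28939/7500 416971/108000
  105173/32400 151591/48000 209621/64800

Answer: 28939/7500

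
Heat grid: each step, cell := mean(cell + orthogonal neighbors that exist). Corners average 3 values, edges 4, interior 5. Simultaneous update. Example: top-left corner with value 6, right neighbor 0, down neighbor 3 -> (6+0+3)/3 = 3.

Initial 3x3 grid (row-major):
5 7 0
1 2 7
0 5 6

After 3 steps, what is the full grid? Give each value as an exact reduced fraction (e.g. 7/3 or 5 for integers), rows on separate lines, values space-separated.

Answer: 3847/1080 2971/800 9289/2160
1379/450 3881/1000 59003/14400
761/240 5617/1600 259/60

Derivation:
After step 1:
  13/3 7/2 14/3
  2 22/5 15/4
  2 13/4 6
After step 2:
  59/18 169/40 143/36
  191/60 169/50 1129/240
  29/12 313/80 13/3
After step 3:
  3847/1080 2971/800 9289/2160
  1379/450 3881/1000 59003/14400
  761/240 5617/1600 259/60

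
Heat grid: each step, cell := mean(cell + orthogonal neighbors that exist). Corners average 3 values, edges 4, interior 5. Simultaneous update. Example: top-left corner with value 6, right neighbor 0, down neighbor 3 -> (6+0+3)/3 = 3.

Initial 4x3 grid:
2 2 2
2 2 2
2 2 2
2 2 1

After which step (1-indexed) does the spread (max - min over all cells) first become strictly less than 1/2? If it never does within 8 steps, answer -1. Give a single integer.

Step 1: max=2, min=5/3, spread=1/3
  -> spread < 1/2 first at step 1
Step 2: max=2, min=31/18, spread=5/18
Step 3: max=2, min=391/216, spread=41/216
Step 4: max=2, min=47623/25920, spread=4217/25920
Step 5: max=14321/7200, min=2901251/1555200, spread=38417/311040
Step 6: max=285403/144000, min=175423789/93312000, spread=1903471/18662400
Step 7: max=8524241/4320000, min=10596450911/5598720000, spread=18038617/223948800
Step 8: max=764673241/388800000, min=638578217149/335923200000, spread=883978523/13436928000

Answer: 1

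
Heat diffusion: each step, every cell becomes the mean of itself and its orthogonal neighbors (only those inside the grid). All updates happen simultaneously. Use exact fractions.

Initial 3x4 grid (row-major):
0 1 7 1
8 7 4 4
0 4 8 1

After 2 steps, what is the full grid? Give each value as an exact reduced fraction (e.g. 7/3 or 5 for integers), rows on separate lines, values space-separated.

After step 1:
  3 15/4 13/4 4
  15/4 24/5 6 5/2
  4 19/4 17/4 13/3
After step 2:
  7/2 37/10 17/4 13/4
  311/80 461/100 104/25 101/24
  25/6 89/20 29/6 133/36

Answer: 7/2 37/10 17/4 13/4
311/80 461/100 104/25 101/24
25/6 89/20 29/6 133/36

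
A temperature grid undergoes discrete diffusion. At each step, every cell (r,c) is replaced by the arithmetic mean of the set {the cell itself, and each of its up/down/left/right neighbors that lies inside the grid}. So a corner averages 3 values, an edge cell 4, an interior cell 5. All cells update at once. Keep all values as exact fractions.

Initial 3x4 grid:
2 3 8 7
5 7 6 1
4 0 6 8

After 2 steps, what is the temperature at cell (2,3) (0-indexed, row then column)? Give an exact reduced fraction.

Answer: 31/6

Derivation:
Step 1: cell (2,3) = 5
Step 2: cell (2,3) = 31/6
Full grid after step 2:
  77/18 139/30 329/60 101/18
  451/120 471/100 263/50 643/120
  47/12 329/80 397/80 31/6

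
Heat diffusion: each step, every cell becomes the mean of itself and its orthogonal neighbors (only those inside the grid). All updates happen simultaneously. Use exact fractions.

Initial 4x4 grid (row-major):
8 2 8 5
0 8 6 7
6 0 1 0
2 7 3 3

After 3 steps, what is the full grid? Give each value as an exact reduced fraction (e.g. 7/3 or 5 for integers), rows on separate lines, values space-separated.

Answer: 9497/2160 37631/7200 36607/7200 149/27
2021/450 24371/6000 7237/1500 31417/7200
1049/300 1997/500 6511/2000 8563/2400
173/45 241/75 327/100 131/48

Derivation:
After step 1:
  10/3 13/2 21/4 20/3
  11/2 16/5 6 9/2
  2 22/5 2 11/4
  5 3 7/2 2
After step 2:
  46/9 1097/240 293/48 197/36
  421/120 128/25 419/100 239/48
  169/40 73/25 373/100 45/16
  10/3 159/40 21/8 11/4
After step 3:
  9497/2160 37631/7200 36607/7200 149/27
  2021/450 24371/6000 7237/1500 31417/7200
  1049/300 1997/500 6511/2000 8563/2400
  173/45 241/75 327/100 131/48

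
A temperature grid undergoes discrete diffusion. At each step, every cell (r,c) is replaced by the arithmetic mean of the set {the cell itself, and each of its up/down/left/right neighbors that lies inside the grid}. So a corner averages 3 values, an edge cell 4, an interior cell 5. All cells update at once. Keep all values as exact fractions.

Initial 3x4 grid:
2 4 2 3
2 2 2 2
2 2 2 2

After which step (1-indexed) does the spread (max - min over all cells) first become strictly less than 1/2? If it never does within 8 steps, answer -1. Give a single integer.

Answer: 3

Derivation:
Step 1: max=11/4, min=2, spread=3/4
Step 2: max=619/240, min=2, spread=139/240
Step 3: max=17459/7200, min=207/100, spread=511/1440
  -> spread < 1/2 first at step 3
Step 4: max=513193/216000, min=76163/36000, spread=11243/43200
Step 5: max=15055691/6480000, min=4657997/2160000, spread=10817/64800
Step 6: max=111984943/48600000, min=141044249/64800000, spread=992281/7776000
Step 7: max=3992337607/1749600000, min=6832294493/3110400000, spread=95470051/1119744000
Step 8: max=198740801129/87480000000, min=57205073191/25920000000, spread=363115463/5598720000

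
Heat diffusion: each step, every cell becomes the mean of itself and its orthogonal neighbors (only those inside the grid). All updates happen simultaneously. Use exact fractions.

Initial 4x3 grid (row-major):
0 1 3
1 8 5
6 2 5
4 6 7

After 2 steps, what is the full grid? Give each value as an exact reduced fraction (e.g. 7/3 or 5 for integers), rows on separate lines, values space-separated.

After step 1:
  2/3 3 3
  15/4 17/5 21/4
  13/4 27/5 19/4
  16/3 19/4 6
After step 2:
  89/36 151/60 15/4
  83/30 104/25 41/10
  133/30 431/100 107/20
  40/9 1289/240 31/6

Answer: 89/36 151/60 15/4
83/30 104/25 41/10
133/30 431/100 107/20
40/9 1289/240 31/6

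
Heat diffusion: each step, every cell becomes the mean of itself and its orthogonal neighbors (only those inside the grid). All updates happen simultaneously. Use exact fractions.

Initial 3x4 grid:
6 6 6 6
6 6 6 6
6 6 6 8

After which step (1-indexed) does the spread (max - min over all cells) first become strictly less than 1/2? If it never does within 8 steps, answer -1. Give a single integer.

Step 1: max=20/3, min=6, spread=2/3
Step 2: max=59/9, min=6, spread=5/9
Step 3: max=689/108, min=6, spread=41/108
  -> spread < 1/2 first at step 3
Step 4: max=81977/12960, min=6, spread=4217/12960
Step 5: max=4874749/777600, min=21679/3600, spread=38417/155520
Step 6: max=291136211/46656000, min=434597/72000, spread=1903471/9331200
Step 7: max=17397149089/2799360000, min=13075759/2160000, spread=18038617/111974400
Step 8: max=1041037782851/167961600000, min=1179326759/194400000, spread=883978523/6718464000

Answer: 3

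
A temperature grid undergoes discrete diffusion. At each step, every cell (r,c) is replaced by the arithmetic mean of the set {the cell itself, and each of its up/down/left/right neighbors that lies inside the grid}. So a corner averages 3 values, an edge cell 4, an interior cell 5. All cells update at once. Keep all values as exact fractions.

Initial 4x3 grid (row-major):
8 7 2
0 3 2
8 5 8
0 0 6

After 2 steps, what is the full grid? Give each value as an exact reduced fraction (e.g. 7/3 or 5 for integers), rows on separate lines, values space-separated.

After step 1:
  5 5 11/3
  19/4 17/5 15/4
  13/4 24/5 21/4
  8/3 11/4 14/3
After step 2:
  59/12 64/15 149/36
  41/10 217/50 241/60
  58/15 389/100 277/60
  26/9 893/240 38/9

Answer: 59/12 64/15 149/36
41/10 217/50 241/60
58/15 389/100 277/60
26/9 893/240 38/9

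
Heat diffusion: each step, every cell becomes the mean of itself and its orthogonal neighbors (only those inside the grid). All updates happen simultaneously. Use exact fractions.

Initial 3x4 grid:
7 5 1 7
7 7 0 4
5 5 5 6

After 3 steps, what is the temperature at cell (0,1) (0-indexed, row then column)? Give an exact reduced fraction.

Step 1: cell (0,1) = 5
Step 2: cell (0,1) = 1163/240
Step 3: cell (0,1) = 35537/7200
Full grid after step 3:
  11963/2160 35537/7200 9919/2400 1429/360
  13619/2400 9857/2000 2153/500 6541/1600
  3007/540 4589/900 5347/1200 3133/720

Answer: 35537/7200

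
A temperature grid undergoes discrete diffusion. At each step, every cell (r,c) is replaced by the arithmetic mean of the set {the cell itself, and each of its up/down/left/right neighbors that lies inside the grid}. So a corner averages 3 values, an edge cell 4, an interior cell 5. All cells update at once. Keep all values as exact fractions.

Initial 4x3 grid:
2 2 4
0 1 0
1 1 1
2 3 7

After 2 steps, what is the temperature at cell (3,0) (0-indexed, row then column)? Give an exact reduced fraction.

Step 1: cell (3,0) = 2
Step 2: cell (3,0) = 25/12
Full grid after step 2:
  55/36 383/240 23/12
  31/30 139/100 131/80
  27/20 87/50 529/240
  25/12 619/240 55/18

Answer: 25/12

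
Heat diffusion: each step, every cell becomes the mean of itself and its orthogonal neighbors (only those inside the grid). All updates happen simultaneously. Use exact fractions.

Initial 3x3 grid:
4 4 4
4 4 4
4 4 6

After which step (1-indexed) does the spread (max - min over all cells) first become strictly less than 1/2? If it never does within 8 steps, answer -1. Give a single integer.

Step 1: max=14/3, min=4, spread=2/3
Step 2: max=41/9, min=4, spread=5/9
Step 3: max=473/108, min=4, spread=41/108
  -> spread < 1/2 first at step 3
Step 4: max=28051/6480, min=731/180, spread=347/1296
Step 5: max=1662137/388800, min=7357/1800, spread=2921/15552
Step 6: max=99140539/23328000, min=889483/216000, spread=24611/186624
Step 7: max=5917442033/1399680000, min=20096741/4860000, spread=207329/2239488
Step 8: max=353953152451/83980800000, min=1075601599/259200000, spread=1746635/26873856

Answer: 3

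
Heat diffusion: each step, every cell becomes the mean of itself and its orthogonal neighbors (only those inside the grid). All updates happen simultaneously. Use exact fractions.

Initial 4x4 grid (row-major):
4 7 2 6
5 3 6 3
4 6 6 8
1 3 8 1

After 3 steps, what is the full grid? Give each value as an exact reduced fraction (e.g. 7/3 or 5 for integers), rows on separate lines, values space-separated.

After step 1:
  16/3 4 21/4 11/3
  4 27/5 4 23/4
  4 22/5 34/5 9/2
  8/3 9/2 9/2 17/3
After step 2:
  40/9 1199/240 203/48 44/9
  281/60 109/25 136/25 215/48
  113/30 251/50 121/25 1363/240
  67/18 241/60 161/30 44/9
After step 3:
  10169/2160 32453/7200 35197/7200 979/216
  15529/3600 29399/6000 14009/3000 36877/7200
  15473/3600 6601/1500 6323/1200 35797/7200
  2071/540 16313/3600 17201/3600 11473/2160

Answer: 10169/2160 32453/7200 35197/7200 979/216
15529/3600 29399/6000 14009/3000 36877/7200
15473/3600 6601/1500 6323/1200 35797/7200
2071/540 16313/3600 17201/3600 11473/2160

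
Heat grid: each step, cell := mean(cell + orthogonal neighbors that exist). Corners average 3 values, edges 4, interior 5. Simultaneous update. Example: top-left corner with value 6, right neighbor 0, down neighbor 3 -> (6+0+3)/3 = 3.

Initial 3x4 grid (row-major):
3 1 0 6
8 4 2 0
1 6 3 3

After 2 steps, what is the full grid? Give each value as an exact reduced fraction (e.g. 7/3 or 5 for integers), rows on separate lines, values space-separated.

Answer: 10/3 249/80 161/80 7/3
43/10 31/10 29/10 171/80
25/6 81/20 27/10 11/4

Derivation:
After step 1:
  4 2 9/4 2
  4 21/5 9/5 11/4
  5 7/2 7/2 2
After step 2:
  10/3 249/80 161/80 7/3
  43/10 31/10 29/10 171/80
  25/6 81/20 27/10 11/4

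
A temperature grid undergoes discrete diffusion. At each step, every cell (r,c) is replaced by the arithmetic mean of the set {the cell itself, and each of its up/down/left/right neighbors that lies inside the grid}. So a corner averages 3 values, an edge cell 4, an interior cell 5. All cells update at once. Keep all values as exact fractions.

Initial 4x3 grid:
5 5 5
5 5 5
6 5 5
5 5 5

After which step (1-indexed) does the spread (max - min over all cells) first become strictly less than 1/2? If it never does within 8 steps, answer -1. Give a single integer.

Step 1: max=16/3, min=5, spread=1/3
  -> spread < 1/2 first at step 1
Step 2: max=631/120, min=5, spread=31/120
Step 3: max=5611/1080, min=5, spread=211/1080
Step 4: max=556897/108000, min=9047/1800, spread=14077/108000
Step 5: max=5000407/972000, min=543683/108000, spread=5363/48600
Step 6: max=149540809/29160000, min=302869/60000, spread=93859/1166400
Step 7: max=8958274481/1749600000, min=491336467/97200000, spread=4568723/69984000
Step 8: max=536660435629/104976000000, min=14761618889/2916000000, spread=8387449/167961600

Answer: 1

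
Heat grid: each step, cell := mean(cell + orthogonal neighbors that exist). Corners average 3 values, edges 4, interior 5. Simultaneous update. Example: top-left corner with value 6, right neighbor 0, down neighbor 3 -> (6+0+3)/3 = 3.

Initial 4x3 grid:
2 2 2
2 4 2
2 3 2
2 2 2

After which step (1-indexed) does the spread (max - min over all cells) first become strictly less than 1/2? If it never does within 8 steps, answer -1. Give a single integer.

Answer: 2

Derivation:
Step 1: max=13/5, min=2, spread=3/5
Step 2: max=127/50, min=13/6, spread=28/75
  -> spread < 1/2 first at step 2
Step 3: max=5729/2400, min=10723/4800, spread=49/320
Step 4: max=142609/60000, min=97643/43200, spread=125887/1080000
Step 5: max=20382289/8640000, min=39343003/17280000, spread=56863/691200
Step 6: max=182991599/77760000, min=356323373/155520000, spread=386393/6220800
Step 7: max=73123876009/31104000000, min=142898334643/62208000000, spread=26795339/497664000
Step 8: max=4378812612131/1866240000000, min=8598843306137/3732480000000, spread=254051069/5971968000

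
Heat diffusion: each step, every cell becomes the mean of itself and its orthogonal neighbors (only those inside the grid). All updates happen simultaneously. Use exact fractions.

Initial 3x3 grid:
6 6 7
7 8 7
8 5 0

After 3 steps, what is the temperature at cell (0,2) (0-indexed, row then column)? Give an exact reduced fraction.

Step 1: cell (0,2) = 20/3
Step 2: cell (0,2) = 227/36
Step 3: cell (0,2) = 13381/2160
Full grid after step 3:
  1807/270 31129/4800 13381/2160
  31379/4800 37069/6000 41731/7200
  6743/1080 83537/14400 433/80

Answer: 13381/2160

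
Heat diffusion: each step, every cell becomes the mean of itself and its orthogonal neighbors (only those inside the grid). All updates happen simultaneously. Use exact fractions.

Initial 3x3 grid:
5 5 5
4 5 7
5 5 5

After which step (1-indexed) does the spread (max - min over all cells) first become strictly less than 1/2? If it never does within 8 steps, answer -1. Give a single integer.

Answer: 3

Derivation:
Step 1: max=17/3, min=14/3, spread=1
Step 2: max=661/120, min=173/36, spread=253/360
Step 3: max=38477/7200, min=70279/14400, spread=89/192
  -> spread < 1/2 first at step 3
Step 4: max=2286169/432000, min=4289213/864000, spread=755/2304
Step 5: max=135653393/25920000, min=259394911/51840000, spread=6353/27648
Step 6: max=8092105621/1555200000, min=15682358117/3110400000, spread=53531/331776
Step 7: max=483099533237/93312000000, min=945060644599/186624000000, spread=450953/3981312
Step 8: max=28896451897489/5598720000000, min=56902503091853/11197440000000, spread=3799043/47775744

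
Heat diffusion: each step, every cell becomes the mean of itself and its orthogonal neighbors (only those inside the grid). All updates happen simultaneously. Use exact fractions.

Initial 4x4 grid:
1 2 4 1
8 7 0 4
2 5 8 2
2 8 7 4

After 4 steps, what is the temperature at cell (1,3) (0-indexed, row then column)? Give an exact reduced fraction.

Step 1: cell (1,3) = 7/4
Step 2: cell (1,3) = 277/80
Step 3: cell (1,3) = 2551/800
Step 4: cell (1,3) = 87181/24000
Full grid after step 4:
  12863/3240 792277/216000 246743/72000 32969/10800
  909007/216000 95267/22500 112697/30000 87181/24000
  113327/24000 34897/7500 417883/90000 909197/216000
  26309/5400 366031/72000 1059677/216000 31223/6480

Answer: 87181/24000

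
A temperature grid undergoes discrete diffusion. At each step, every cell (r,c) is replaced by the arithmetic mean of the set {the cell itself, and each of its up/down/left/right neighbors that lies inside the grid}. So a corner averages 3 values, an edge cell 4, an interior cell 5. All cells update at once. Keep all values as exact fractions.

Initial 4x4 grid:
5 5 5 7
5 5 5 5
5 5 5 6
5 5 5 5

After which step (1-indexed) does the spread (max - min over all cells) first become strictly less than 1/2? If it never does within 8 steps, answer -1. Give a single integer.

Answer: 3

Derivation:
Step 1: max=23/4, min=5, spread=3/4
Step 2: max=203/36, min=5, spread=23/36
Step 3: max=1177/216, min=5, spread=97/216
  -> spread < 1/2 first at step 3
Step 4: max=175151/32400, min=5009/1000, spread=64297/162000
Step 5: max=5192177/972000, min=16954/3375, spread=12377/38880
Step 6: max=154861937/29160000, min=100839/20000, spread=313547/1166400
Step 7: max=923675953/174960000, min=24563063/4860000, spread=7881137/34992000
Step 8: max=138006516101/26244000000, min=7390813357/1458000000, spread=198875027/1049760000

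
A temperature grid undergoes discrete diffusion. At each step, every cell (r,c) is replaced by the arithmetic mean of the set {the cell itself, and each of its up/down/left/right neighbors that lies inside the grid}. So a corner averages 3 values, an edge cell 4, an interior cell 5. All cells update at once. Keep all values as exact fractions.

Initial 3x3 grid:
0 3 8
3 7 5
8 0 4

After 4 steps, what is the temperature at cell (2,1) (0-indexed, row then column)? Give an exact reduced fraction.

Answer: 3559069/864000

Derivation:
Step 1: cell (2,1) = 19/4
Step 2: cell (2,1) = 901/240
Step 3: cell (2,1) = 62327/14400
Step 4: cell (2,1) = 3559069/864000
Full grid after step 4:
  43361/10800 1793347/432000 295091/64800
  1679597/432000 516301/120000 950861/216000
  526307/129600 3559069/864000 192319/43200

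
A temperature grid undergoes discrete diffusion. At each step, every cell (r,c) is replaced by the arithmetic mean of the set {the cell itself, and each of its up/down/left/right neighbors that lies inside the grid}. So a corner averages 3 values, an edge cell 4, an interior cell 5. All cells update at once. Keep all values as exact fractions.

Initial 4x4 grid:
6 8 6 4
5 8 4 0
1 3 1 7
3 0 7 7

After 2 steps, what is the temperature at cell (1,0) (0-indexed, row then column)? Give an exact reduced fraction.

Step 1: cell (1,0) = 5
Step 2: cell (1,0) = 299/60
Full grid after step 2:
  55/9 733/120 589/120 151/36
  299/60 24/5 461/100 439/120
  179/60 377/100 183/50 189/40
  91/36 41/15 23/5 29/6

Answer: 299/60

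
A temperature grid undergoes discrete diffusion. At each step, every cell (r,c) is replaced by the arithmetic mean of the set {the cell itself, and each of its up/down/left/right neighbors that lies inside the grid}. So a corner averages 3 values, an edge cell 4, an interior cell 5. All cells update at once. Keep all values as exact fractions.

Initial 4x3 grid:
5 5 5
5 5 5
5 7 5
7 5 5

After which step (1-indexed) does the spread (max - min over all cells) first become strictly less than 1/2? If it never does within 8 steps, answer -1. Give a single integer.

Step 1: max=6, min=5, spread=1
Step 2: max=53/9, min=5, spread=8/9
Step 3: max=20309/3600, min=1013/200, spread=83/144
Step 4: max=182369/32400, min=18391/3600, spread=337/648
Step 5: max=10780021/1944000, min=1239551/240000, spread=7396579/19440000
  -> spread < 1/2 first at step 5
Step 6: max=643502039/116640000, min=33623273/6480000, spread=61253/186624
Step 7: max=38341541401/6998400000, min=2030278057/388800000, spread=14372291/55987200
Step 8: max=2291254572059/419904000000, min=122275492163/23328000000, spread=144473141/671846400

Answer: 5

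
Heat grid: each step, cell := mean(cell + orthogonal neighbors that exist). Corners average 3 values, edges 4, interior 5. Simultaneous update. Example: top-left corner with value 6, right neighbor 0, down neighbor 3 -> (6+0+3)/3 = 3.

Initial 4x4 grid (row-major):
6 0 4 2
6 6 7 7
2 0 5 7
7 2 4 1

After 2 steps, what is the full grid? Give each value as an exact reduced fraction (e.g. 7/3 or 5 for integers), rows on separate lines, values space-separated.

After step 1:
  4 4 13/4 13/3
  5 19/5 29/5 23/4
  15/4 3 23/5 5
  11/3 13/4 3 4
After step 2:
  13/3 301/80 1043/240 40/9
  331/80 108/25 116/25 1253/240
  185/48 92/25 107/25 387/80
  32/9 155/48 297/80 4

Answer: 13/3 301/80 1043/240 40/9
331/80 108/25 116/25 1253/240
185/48 92/25 107/25 387/80
32/9 155/48 297/80 4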